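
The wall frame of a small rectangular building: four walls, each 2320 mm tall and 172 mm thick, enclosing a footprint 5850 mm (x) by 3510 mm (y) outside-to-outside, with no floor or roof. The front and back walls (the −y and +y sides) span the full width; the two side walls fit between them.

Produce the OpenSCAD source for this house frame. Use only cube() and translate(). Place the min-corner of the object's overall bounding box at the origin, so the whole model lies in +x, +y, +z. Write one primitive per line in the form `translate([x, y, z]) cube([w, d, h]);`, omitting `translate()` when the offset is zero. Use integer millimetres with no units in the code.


cube([5850, 172, 2320]);
translate([0, 3338, 0]) cube([5850, 172, 2320]);
translate([0, 172, 0]) cube([172, 3166, 2320]);
translate([5678, 172, 0]) cube([172, 3166, 2320]);


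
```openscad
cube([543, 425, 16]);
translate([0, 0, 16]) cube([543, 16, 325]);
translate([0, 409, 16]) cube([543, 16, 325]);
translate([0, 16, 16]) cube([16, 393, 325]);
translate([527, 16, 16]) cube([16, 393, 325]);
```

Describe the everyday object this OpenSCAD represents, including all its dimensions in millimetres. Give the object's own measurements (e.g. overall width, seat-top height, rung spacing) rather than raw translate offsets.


An open-topped rectangular box: outside dimensions 543×425×341 mm, with a uniform wall and base thickness of 16 mm. The base is a full 543×425 slab on the floor; four walls sit on top of the base. The front and back walls (the −y and +y sides) span the full width; the two side walls fit between them.


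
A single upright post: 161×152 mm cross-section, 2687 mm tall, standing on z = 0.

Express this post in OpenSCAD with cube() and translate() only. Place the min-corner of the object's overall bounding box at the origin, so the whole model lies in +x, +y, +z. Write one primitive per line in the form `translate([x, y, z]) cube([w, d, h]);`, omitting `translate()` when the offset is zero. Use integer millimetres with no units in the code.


cube([161, 152, 2687]);


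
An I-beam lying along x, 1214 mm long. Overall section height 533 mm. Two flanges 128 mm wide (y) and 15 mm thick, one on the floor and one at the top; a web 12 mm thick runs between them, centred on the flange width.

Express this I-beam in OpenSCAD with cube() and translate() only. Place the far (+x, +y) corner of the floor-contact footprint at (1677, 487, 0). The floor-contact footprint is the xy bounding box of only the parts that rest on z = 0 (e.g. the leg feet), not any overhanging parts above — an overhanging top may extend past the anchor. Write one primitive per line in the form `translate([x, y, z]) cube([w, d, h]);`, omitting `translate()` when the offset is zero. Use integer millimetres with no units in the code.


translate([463, 359, 0]) cube([1214, 128, 15]);
translate([463, 417, 15]) cube([1214, 12, 503]);
translate([463, 359, 518]) cube([1214, 128, 15]);


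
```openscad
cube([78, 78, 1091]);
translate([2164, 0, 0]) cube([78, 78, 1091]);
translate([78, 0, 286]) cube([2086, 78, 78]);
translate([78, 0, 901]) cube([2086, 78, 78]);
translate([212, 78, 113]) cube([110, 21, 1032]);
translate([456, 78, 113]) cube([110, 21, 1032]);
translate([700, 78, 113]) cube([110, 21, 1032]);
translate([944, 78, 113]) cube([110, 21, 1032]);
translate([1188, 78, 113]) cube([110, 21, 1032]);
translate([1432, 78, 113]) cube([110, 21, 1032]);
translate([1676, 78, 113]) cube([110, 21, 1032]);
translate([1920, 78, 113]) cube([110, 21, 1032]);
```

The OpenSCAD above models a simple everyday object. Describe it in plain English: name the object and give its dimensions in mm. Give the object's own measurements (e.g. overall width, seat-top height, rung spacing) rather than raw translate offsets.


A fence section. Two 78×78 mm posts, 1091 mm tall, stand on the floor with a clear span of 2086 mm between their inner faces. Two horizontal rails of 78×78 mm section span the gap between the posts with their undersides at z = 286 mm and z = 901 mm, flush with the posts' −y face. 8 pickets, each 110 mm wide, 21 mm thick and 1032 mm tall, are fixed to the +y face of the rails with their bottoms at z = 113 mm, spaced across the span with a 134 mm gap after the −x post and between neighbouring pickets and before the +x post.


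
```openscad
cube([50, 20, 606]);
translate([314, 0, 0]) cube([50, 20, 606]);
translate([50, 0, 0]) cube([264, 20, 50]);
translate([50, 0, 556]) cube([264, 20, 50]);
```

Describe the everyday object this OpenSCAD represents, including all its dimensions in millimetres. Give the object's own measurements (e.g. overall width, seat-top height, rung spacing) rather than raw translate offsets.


A rectangular picture frame lying in the x–z plane (depth along y). The opening is 264 mm wide (x) by 506 mm tall (z), surrounded by a border 50 mm wide on all four sides. The frame is 20 mm deep and is made of two full-height vertical stiles with two horizontal rails fitted between them.


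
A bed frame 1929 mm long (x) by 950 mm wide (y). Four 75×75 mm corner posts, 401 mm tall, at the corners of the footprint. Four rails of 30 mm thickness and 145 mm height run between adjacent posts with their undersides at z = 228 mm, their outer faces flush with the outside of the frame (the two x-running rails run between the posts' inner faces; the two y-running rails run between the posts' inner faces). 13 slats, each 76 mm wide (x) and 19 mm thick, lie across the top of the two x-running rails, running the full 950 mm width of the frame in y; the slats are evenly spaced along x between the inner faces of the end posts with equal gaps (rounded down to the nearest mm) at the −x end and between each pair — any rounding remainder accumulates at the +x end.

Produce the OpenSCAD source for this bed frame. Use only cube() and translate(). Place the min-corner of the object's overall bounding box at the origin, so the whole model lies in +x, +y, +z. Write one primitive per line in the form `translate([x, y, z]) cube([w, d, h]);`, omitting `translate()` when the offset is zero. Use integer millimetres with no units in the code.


cube([75, 75, 401]);
translate([0, 875, 0]) cube([75, 75, 401]);
translate([1854, 0, 0]) cube([75, 75, 401]);
translate([1854, 875, 0]) cube([75, 75, 401]);
translate([75, 0, 228]) cube([1779, 30, 145]);
translate([75, 920, 228]) cube([1779, 30, 145]);
translate([0, 75, 228]) cube([30, 800, 145]);
translate([1899, 75, 228]) cube([30, 800, 145]);
translate([131, 0, 373]) cube([76, 950, 19]);
translate([263, 0, 373]) cube([76, 950, 19]);
translate([395, 0, 373]) cube([76, 950, 19]);
translate([527, 0, 373]) cube([76, 950, 19]);
translate([659, 0, 373]) cube([76, 950, 19]);
translate([791, 0, 373]) cube([76, 950, 19]);
translate([923, 0, 373]) cube([76, 950, 19]);
translate([1055, 0, 373]) cube([76, 950, 19]);
translate([1187, 0, 373]) cube([76, 950, 19]);
translate([1319, 0, 373]) cube([76, 950, 19]);
translate([1451, 0, 373]) cube([76, 950, 19]);
translate([1583, 0, 373]) cube([76, 950, 19]);
translate([1715, 0, 373]) cube([76, 950, 19]);


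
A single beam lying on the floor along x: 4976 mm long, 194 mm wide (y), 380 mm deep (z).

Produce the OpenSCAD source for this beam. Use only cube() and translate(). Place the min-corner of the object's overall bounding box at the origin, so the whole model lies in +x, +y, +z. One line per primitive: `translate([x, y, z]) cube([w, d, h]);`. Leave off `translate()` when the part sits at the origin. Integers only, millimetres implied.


cube([4976, 194, 380]);


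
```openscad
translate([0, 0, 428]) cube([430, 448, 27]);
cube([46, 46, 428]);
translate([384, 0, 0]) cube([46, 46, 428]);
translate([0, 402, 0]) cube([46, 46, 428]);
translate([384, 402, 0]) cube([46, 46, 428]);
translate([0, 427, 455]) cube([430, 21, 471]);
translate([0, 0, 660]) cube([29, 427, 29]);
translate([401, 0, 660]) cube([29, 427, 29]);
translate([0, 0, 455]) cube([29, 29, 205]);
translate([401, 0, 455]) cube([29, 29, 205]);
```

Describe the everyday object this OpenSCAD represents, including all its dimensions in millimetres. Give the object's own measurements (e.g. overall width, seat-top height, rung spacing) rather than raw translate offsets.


A chair. The seat is a 430×448×27 mm slab with its top at z = 455 mm, on four 46×46 mm corner legs (flush with the seat edges, standing on z = 0). A flat backrest 21 mm thick, 471 mm tall, spans the full seat width and rises from the seat top along its +y edge, rear face flush with the rear of the seat. Two armrests of 29×29 mm section run along each side from the seat's front edge to the front of the backrest, top faces 234 mm above the seat top and outer faces flush with the seat's x-edges; a 29×29 mm post under the front of each armrest stands on the seat at the front corner.


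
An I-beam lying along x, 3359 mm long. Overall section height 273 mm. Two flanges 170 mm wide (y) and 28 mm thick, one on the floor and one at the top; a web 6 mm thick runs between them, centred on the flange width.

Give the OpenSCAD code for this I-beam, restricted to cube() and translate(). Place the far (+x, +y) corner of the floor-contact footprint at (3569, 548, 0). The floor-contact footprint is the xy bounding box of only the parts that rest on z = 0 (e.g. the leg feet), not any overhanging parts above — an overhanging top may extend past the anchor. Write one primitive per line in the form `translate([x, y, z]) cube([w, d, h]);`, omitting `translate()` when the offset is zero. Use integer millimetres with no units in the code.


translate([210, 378, 0]) cube([3359, 170, 28]);
translate([210, 460, 28]) cube([3359, 6, 217]);
translate([210, 378, 245]) cube([3359, 170, 28]);


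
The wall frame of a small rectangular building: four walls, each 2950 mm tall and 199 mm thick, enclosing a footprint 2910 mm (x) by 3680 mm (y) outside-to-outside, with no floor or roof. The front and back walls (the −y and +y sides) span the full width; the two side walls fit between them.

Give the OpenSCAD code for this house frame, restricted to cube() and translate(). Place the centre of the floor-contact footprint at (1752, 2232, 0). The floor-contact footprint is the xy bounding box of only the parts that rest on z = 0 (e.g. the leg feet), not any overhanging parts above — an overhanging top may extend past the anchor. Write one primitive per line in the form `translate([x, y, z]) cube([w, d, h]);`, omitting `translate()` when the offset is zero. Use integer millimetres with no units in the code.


translate([297, 392, 0]) cube([2910, 199, 2950]);
translate([297, 3873, 0]) cube([2910, 199, 2950]);
translate([297, 591, 0]) cube([199, 3282, 2950]);
translate([3008, 591, 0]) cube([199, 3282, 2950]);


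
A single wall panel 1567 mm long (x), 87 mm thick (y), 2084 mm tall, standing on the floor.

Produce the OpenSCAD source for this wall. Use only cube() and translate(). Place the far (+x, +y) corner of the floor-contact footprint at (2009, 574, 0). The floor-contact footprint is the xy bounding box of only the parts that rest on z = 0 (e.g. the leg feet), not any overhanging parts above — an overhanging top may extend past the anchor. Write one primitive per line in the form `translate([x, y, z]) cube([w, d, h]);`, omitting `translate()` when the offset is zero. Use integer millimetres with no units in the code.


translate([442, 487, 0]) cube([1567, 87, 2084]);


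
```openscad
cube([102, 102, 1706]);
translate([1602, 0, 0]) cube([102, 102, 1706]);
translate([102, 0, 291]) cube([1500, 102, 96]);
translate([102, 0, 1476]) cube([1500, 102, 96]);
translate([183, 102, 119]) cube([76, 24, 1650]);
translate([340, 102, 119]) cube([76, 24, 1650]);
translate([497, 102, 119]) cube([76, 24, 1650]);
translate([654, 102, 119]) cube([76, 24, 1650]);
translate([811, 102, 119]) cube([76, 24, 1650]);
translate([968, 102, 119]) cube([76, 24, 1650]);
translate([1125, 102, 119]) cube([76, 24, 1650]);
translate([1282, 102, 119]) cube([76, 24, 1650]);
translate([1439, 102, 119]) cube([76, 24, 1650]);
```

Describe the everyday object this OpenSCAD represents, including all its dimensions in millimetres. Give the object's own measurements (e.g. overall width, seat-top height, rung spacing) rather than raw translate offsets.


A fence section. Two 102×102 mm posts, 1706 mm tall, stand on the floor with a clear span of 1500 mm between their inner faces. Two horizontal rails of 102×96 mm section span the gap between the posts with their undersides at z = 291 mm and z = 1476 mm, flush with the posts' −y face. 9 pickets, each 76 mm wide, 24 mm thick and 1650 mm tall, are fixed to the +y face of the rails with their bottoms at z = 119 mm, spaced across the span with a 81 mm gap after the −x post and between neighbouring pickets, with 87 mm left before the +x post.


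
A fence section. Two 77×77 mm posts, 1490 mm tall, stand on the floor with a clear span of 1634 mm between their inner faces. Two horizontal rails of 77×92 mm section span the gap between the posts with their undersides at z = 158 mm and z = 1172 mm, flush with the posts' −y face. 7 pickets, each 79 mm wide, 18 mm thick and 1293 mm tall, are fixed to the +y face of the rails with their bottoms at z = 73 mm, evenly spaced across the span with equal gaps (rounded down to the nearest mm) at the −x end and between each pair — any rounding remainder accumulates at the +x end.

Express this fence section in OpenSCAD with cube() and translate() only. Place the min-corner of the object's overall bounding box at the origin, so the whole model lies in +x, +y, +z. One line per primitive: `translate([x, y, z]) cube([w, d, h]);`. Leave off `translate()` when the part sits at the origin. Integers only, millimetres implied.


cube([77, 77, 1490]);
translate([1711, 0, 0]) cube([77, 77, 1490]);
translate([77, 0, 158]) cube([1634, 77, 92]);
translate([77, 0, 1172]) cube([1634, 77, 92]);
translate([212, 77, 73]) cube([79, 18, 1293]);
translate([426, 77, 73]) cube([79, 18, 1293]);
translate([640, 77, 73]) cube([79, 18, 1293]);
translate([854, 77, 73]) cube([79, 18, 1293]);
translate([1068, 77, 73]) cube([79, 18, 1293]);
translate([1282, 77, 73]) cube([79, 18, 1293]);
translate([1496, 77, 73]) cube([79, 18, 1293]);


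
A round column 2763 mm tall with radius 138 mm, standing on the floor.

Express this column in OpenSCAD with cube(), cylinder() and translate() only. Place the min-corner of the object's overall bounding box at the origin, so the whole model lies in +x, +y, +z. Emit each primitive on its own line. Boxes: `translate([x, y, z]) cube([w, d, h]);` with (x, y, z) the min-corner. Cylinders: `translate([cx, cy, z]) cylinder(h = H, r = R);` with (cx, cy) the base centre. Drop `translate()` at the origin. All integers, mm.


translate([138, 138, 0]) cylinder(h = 2763, r = 138);


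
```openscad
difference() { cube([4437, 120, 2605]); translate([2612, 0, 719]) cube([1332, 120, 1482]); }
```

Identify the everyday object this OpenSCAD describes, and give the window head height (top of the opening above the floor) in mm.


A wall with a window opening. The window head height is 2201 mm.

A wall with a rectangular opening subtracted — a window. Sill at z = 719, opening 1482 mm tall, so the head is at 719 + 1482 = 2201 mm.


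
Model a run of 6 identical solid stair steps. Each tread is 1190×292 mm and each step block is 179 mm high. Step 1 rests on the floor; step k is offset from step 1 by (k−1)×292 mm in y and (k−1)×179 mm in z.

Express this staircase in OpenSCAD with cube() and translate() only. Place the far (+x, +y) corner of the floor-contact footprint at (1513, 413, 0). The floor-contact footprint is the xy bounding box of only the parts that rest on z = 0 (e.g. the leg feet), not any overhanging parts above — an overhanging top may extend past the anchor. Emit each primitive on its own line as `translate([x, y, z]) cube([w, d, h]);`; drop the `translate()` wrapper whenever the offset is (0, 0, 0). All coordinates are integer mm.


translate([323, 121, 0]) cube([1190, 292, 179]);
translate([323, 413, 179]) cube([1190, 292, 179]);
translate([323, 705, 358]) cube([1190, 292, 179]);
translate([323, 997, 537]) cube([1190, 292, 179]);
translate([323, 1289, 716]) cube([1190, 292, 179]);
translate([323, 1581, 895]) cube([1190, 292, 179]);


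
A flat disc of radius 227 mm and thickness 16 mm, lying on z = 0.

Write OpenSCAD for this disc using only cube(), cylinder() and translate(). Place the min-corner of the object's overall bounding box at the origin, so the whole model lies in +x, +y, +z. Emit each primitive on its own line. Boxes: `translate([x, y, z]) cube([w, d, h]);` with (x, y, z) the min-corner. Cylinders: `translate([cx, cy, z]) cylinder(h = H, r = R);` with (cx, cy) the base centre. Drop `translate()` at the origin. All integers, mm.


translate([227, 227, 0]) cylinder(h = 16, r = 227);


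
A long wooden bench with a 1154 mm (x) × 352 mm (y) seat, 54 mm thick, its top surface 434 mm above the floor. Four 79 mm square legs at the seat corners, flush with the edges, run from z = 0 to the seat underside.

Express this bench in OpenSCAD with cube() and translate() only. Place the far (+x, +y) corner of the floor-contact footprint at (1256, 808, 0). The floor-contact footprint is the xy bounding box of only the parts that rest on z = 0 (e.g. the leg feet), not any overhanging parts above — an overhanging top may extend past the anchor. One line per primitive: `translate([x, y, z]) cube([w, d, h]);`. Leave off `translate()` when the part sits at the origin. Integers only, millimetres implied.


// leg_h = 434 − 54 = 380
translate([102, 456, 380]) cube([1154, 352, 54]);
translate([102, 456, 0]) cube([79, 79, 380]);
translate([102, 729, 0]) cube([79, 79, 380]);
translate([1177, 456, 0]) cube([79, 79, 380]);
translate([1177, 729, 0]) cube([79, 79, 380]);


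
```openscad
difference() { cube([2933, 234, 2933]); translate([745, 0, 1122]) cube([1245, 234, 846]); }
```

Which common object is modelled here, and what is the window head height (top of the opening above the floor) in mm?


A wall with a window opening. The window head height is 1968 mm.

A wall with a rectangular opening subtracted — a window. Sill at z = 1122, opening 846 mm tall, so the head is at 1122 + 846 = 1968 mm.


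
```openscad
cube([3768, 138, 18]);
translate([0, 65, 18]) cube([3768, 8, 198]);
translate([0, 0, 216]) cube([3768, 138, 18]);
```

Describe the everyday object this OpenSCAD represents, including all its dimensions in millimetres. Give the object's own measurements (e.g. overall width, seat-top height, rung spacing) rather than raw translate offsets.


An I-beam lying along x, 3768 mm long. Overall section height 234 mm. Two flanges 138 mm wide (y) and 18 mm thick, one on the floor and one at the top; a web 8 mm thick runs between them, centred on the flange width.


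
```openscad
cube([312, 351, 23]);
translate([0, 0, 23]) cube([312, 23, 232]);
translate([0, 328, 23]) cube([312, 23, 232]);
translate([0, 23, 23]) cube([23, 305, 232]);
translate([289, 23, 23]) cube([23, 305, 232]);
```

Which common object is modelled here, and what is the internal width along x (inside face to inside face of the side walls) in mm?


An open box. The internal width is 266 mm.

A 312×351 base slab with four walls standing on it — an open box. The base is 312 mm wide and the walls are 23 mm thick, so the internal width is 312 − 2 × 23 = 266 mm.


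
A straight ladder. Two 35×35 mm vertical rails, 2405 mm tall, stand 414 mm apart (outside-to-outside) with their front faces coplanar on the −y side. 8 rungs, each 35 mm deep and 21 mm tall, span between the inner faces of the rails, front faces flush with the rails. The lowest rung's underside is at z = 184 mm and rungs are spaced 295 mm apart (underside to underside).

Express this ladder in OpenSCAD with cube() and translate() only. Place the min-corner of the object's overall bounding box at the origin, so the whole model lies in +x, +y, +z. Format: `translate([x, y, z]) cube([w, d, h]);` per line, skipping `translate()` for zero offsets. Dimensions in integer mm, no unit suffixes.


cube([35, 35, 2405]);
translate([379, 0, 0]) cube([35, 35, 2405]);
translate([35, 0, 184]) cube([344, 35, 21]);
translate([35, 0, 479]) cube([344, 35, 21]);
translate([35, 0, 774]) cube([344, 35, 21]);
translate([35, 0, 1069]) cube([344, 35, 21]);
translate([35, 0, 1364]) cube([344, 35, 21]);
translate([35, 0, 1659]) cube([344, 35, 21]);
translate([35, 0, 1954]) cube([344, 35, 21]);
translate([35, 0, 2249]) cube([344, 35, 21]);


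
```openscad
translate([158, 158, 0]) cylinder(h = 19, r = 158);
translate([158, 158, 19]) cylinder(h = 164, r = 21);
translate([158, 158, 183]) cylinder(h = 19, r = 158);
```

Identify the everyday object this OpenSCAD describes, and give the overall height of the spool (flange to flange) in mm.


A spool. The overall height is 202 mm.

Three coaxial cylinders, large–small–large — a spool. Two 19 mm flanges and a 164 mm core give 19 + 164 + 19 = 202 mm.


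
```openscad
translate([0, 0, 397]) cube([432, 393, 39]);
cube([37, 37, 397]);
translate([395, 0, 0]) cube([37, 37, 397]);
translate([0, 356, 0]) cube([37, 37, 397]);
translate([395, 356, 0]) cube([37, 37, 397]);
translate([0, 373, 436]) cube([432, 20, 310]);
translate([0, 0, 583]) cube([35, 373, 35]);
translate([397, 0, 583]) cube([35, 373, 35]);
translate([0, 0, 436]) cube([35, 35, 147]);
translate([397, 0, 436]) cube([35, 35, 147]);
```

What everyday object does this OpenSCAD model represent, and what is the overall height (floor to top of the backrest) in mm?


A chair. The overall height is 746 mm.

A slab on four corner posts with a tall panel at the back — a chair. The seat slab sits at z = 397 with thickness 39, and the 310 mm backrest starts at the seat top, so the overall height is 397 + 39 + 310 = 746 mm.


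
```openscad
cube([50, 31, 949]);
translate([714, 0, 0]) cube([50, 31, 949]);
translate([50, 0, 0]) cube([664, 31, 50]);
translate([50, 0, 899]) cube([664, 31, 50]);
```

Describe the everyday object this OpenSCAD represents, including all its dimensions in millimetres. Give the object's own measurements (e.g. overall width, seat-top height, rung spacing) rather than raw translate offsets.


A rectangular picture frame lying in the x–z plane (depth along y). The opening is 664 mm wide (x) by 849 mm tall (z), surrounded by a border 50 mm wide on all four sides. The frame is 31 mm deep and is made of two full-height vertical stiles with two horizontal rails fitted between them.


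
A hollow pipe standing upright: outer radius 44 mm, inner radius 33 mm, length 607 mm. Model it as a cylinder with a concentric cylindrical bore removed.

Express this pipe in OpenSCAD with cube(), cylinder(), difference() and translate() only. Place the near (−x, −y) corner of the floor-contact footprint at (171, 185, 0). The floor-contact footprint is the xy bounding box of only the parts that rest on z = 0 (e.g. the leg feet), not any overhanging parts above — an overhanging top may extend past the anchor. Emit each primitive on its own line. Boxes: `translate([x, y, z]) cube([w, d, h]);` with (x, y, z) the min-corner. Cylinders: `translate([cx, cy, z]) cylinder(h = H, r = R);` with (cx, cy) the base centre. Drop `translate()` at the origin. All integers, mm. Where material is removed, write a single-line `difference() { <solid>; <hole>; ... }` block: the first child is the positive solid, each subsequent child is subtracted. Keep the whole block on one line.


difference() { translate([215, 229, 0]) cylinder(h = 607, r = 44); translate([215, 229, 0]) cylinder(h = 607, r = 33); }


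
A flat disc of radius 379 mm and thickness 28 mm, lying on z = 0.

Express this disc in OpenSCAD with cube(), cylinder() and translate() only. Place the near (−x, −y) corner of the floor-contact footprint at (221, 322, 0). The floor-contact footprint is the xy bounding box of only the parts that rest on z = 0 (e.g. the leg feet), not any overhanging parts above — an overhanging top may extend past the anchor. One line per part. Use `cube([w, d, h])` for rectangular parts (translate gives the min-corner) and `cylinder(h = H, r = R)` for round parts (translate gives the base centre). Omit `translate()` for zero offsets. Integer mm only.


translate([600, 701, 0]) cylinder(h = 28, r = 379);


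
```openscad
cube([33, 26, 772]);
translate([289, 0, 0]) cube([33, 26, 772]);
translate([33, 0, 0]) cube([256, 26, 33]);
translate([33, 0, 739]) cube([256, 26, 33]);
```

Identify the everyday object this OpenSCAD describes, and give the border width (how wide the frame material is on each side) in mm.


A picture frame. The border width is 33 mm.

Four thin pieces enclosing a rectangular opening — a picture frame. The two full-height stiles are 772 mm tall; the top rail sits at z = 739 and is 33 mm tall, so the border above the opening is 772 − 739 = 33 mm, matching the stile x-width.


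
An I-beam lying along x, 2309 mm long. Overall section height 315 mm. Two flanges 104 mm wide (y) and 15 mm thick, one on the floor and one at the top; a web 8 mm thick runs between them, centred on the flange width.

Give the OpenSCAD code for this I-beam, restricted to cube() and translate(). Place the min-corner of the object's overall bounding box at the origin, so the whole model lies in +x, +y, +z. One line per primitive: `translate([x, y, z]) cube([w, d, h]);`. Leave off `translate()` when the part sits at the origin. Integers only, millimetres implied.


cube([2309, 104, 15]);
translate([0, 48, 15]) cube([2309, 8, 285]);
translate([0, 0, 300]) cube([2309, 104, 15]);


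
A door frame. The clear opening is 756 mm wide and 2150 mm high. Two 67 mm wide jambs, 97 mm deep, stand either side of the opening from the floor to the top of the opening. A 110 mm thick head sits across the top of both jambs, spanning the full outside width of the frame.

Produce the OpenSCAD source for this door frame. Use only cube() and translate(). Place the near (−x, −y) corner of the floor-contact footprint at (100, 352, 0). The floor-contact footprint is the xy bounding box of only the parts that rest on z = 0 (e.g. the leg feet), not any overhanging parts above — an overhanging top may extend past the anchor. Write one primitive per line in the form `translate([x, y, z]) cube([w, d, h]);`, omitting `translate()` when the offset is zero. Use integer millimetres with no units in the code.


translate([100, 352, 0]) cube([67, 97, 2150]);
translate([923, 352, 0]) cube([67, 97, 2150]);
translate([100, 352, 2150]) cube([890, 97, 110]);


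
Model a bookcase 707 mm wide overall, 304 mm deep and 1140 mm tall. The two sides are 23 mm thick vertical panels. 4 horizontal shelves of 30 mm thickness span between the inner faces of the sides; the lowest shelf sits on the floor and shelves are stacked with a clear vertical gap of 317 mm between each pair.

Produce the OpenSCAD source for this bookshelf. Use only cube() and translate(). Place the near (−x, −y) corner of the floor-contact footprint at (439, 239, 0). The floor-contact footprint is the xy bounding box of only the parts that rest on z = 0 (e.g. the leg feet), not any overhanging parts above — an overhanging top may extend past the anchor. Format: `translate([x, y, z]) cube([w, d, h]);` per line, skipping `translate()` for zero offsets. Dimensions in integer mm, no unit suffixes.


translate([439, 239, 0]) cube([23, 304, 1140]);
translate([1123, 239, 0]) cube([23, 304, 1140]);
translate([462, 239, 0]) cube([661, 304, 30]);
translate([462, 239, 347]) cube([661, 304, 30]);
translate([462, 239, 694]) cube([661, 304, 30]);
translate([462, 239, 1041]) cube([661, 304, 30]);


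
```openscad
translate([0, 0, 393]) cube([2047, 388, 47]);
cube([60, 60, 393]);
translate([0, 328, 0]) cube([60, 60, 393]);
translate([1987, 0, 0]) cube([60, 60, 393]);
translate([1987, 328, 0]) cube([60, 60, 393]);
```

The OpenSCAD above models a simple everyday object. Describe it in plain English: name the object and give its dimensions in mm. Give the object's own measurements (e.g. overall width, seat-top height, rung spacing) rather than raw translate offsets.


A long wooden bench with a 2047 mm (x) × 388 mm (y) seat, 47 mm thick, its top surface 440 mm above the floor. Four 60 mm square legs at the seat corners, flush with the edges, run from z = 0 to the seat underside.


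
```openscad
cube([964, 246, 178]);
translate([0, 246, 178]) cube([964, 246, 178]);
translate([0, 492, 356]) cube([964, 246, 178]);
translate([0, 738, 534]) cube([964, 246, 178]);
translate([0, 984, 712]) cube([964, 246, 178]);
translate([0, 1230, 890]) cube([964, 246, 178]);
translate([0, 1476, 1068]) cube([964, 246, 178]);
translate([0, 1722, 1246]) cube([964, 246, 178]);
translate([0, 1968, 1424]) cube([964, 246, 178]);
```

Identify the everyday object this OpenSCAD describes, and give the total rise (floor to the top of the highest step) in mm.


A staircase. The total rise is 1602 mm.

9 identical blocks, each offset up and back from the previous — a staircase. Each step is 178 mm tall and there are 9 of them, so the total rise is 9 × 178 = 1602 mm.


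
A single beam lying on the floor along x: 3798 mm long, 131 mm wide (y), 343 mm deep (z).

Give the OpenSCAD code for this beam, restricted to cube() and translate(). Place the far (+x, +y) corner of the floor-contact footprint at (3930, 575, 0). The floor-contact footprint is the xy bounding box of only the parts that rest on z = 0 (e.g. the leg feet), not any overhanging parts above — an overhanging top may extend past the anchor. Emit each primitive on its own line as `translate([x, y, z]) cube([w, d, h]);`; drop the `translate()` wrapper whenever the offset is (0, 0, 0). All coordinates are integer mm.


translate([132, 444, 0]) cube([3798, 131, 343]);


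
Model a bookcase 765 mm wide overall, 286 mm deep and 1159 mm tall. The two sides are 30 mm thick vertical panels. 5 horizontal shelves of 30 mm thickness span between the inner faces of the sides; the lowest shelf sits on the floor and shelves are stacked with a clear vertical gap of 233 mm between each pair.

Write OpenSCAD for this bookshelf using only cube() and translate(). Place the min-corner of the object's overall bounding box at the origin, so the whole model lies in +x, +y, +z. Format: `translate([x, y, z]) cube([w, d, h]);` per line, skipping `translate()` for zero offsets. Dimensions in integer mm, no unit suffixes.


cube([30, 286, 1159]);
translate([735, 0, 0]) cube([30, 286, 1159]);
translate([30, 0, 0]) cube([705, 286, 30]);
translate([30, 0, 263]) cube([705, 286, 30]);
translate([30, 0, 526]) cube([705, 286, 30]);
translate([30, 0, 789]) cube([705, 286, 30]);
translate([30, 0, 1052]) cube([705, 286, 30]);


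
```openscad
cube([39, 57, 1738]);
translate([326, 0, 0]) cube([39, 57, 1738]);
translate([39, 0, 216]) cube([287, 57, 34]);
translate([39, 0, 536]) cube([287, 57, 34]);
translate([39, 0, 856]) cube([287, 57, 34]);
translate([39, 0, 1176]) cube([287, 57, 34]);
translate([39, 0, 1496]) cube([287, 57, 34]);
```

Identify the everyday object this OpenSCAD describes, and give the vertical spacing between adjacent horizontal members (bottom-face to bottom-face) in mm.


A ladder. The rung spacing is 320 mm.

Two tall 39×57 posts with 5 short bars between them — a ladder. Adjacent rungs sit at z = 216 and z = 536, so the spacing is 536 − 216 = 320 mm.


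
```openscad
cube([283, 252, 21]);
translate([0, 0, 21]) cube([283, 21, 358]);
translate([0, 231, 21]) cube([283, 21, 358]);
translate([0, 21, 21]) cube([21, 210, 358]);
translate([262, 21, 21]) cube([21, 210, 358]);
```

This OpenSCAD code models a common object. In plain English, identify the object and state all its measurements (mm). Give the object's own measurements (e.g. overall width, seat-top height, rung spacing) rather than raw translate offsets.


An open-topped rectangular box: outside dimensions 283×252×379 mm, with a uniform wall and base thickness of 21 mm. The base is a full 283×252 slab on the floor; four walls sit on top of the base. The front and back walls (the −y and +y sides) span the full width; the two side walls fit between them.


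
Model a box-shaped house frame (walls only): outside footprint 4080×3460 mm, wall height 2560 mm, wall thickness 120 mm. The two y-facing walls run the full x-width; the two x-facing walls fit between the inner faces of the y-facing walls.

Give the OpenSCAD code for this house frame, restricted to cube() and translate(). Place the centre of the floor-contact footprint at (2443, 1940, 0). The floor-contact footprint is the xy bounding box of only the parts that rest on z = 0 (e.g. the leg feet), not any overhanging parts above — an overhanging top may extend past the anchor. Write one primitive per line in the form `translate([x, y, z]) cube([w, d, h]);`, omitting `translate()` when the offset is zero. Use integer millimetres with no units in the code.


translate([403, 210, 0]) cube([4080, 120, 2560]);
translate([403, 3550, 0]) cube([4080, 120, 2560]);
translate([403, 330, 0]) cube([120, 3220, 2560]);
translate([4363, 330, 0]) cube([120, 3220, 2560]);


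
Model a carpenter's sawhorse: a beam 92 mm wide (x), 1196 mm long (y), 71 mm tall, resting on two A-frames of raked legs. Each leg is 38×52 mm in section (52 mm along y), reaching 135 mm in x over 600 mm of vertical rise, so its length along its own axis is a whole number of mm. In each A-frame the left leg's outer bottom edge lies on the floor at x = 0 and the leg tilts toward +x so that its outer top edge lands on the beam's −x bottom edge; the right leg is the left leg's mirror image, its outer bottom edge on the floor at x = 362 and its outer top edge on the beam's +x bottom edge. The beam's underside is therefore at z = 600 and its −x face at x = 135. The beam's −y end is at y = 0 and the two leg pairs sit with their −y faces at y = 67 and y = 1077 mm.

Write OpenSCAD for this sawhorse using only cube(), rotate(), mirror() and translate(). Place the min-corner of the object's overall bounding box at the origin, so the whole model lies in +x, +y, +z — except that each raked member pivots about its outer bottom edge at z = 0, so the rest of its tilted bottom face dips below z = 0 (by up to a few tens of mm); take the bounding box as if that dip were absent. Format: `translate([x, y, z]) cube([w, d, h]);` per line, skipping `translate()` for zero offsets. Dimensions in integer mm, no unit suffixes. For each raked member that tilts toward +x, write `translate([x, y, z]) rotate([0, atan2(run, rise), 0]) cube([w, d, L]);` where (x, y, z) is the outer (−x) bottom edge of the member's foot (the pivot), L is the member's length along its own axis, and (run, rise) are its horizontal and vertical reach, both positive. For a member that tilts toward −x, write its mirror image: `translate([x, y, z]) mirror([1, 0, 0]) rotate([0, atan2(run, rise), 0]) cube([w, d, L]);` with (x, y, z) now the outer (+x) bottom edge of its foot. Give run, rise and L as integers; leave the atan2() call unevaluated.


translate([135, 0, 600]) cube([92, 1196, 71]);
translate([0, 67, 0]) rotate([0, atan2(135, 600), 0]) cube([38, 52, 615]);
translate([362, 67, 0]) mirror([1, 0, 0]) rotate([0, atan2(135, 600), 0]) cube([38, 52, 615]);
translate([0, 1077, 0]) rotate([0, atan2(135, 600), 0]) cube([38, 52, 615]);
translate([362, 1077, 0]) mirror([1, 0, 0]) rotate([0, atan2(135, 600), 0]) cube([38, 52, 615]);


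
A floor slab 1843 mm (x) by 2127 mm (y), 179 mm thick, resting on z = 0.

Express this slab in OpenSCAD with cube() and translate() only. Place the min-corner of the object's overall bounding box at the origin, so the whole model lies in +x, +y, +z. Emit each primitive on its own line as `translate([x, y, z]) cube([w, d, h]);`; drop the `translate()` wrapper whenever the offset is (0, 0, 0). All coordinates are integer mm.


cube([1843, 2127, 179]);


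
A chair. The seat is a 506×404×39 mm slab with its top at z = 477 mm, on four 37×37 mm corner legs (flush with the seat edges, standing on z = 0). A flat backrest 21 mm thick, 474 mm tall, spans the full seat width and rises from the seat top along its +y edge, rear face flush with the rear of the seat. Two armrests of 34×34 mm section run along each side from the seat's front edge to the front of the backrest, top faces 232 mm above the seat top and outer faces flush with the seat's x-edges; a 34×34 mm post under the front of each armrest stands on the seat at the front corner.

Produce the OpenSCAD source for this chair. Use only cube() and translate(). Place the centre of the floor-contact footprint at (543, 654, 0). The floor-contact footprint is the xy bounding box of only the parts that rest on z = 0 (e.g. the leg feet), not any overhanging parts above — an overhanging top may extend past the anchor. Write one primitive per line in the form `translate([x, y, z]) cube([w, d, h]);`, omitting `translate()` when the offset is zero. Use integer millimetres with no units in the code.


translate([290, 452, 438]) cube([506, 404, 39]);
translate([290, 452, 0]) cube([37, 37, 438]);
translate([759, 452, 0]) cube([37, 37, 438]);
translate([290, 819, 0]) cube([37, 37, 438]);
translate([759, 819, 0]) cube([37, 37, 438]);
translate([290, 835, 477]) cube([506, 21, 474]);
translate([290, 452, 675]) cube([34, 383, 34]);
translate([762, 452, 675]) cube([34, 383, 34]);
translate([290, 452, 477]) cube([34, 34, 198]);
translate([762, 452, 477]) cube([34, 34, 198]);


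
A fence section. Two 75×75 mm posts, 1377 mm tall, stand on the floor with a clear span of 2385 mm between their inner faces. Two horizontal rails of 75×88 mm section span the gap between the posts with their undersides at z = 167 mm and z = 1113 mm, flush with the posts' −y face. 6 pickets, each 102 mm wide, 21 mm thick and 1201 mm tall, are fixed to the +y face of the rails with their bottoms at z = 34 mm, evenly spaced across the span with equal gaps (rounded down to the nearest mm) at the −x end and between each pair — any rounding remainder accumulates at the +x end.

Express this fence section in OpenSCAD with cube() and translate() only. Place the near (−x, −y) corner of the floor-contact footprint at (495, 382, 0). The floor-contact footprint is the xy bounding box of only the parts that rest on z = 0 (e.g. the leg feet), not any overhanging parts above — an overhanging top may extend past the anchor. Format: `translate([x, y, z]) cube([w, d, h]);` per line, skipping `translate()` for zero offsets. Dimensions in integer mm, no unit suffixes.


translate([495, 382, 0]) cube([75, 75, 1377]);
translate([2955, 382, 0]) cube([75, 75, 1377]);
translate([570, 382, 167]) cube([2385, 75, 88]);
translate([570, 382, 1113]) cube([2385, 75, 88]);
translate([823, 457, 34]) cube([102, 21, 1201]);
translate([1178, 457, 34]) cube([102, 21, 1201]);
translate([1533, 457, 34]) cube([102, 21, 1201]);
translate([1888, 457, 34]) cube([102, 21, 1201]);
translate([2243, 457, 34]) cube([102, 21, 1201]);
translate([2598, 457, 34]) cube([102, 21, 1201]);


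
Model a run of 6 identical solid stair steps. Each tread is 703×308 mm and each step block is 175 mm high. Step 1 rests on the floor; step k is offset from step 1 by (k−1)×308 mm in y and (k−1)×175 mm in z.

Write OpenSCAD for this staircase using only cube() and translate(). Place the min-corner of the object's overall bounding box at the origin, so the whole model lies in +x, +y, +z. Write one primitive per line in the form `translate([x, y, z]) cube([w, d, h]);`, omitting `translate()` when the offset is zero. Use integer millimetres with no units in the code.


cube([703, 308, 175]);
translate([0, 308, 175]) cube([703, 308, 175]);
translate([0, 616, 350]) cube([703, 308, 175]);
translate([0, 924, 525]) cube([703, 308, 175]);
translate([0, 1232, 700]) cube([703, 308, 175]);
translate([0, 1540, 875]) cube([703, 308, 175]);


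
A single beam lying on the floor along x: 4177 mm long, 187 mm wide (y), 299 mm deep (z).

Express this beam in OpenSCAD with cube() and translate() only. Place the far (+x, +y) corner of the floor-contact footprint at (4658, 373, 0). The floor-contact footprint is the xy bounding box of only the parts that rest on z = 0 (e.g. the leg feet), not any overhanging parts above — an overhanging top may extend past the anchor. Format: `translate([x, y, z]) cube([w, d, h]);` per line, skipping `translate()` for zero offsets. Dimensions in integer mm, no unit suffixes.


translate([481, 186, 0]) cube([4177, 187, 299]);
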